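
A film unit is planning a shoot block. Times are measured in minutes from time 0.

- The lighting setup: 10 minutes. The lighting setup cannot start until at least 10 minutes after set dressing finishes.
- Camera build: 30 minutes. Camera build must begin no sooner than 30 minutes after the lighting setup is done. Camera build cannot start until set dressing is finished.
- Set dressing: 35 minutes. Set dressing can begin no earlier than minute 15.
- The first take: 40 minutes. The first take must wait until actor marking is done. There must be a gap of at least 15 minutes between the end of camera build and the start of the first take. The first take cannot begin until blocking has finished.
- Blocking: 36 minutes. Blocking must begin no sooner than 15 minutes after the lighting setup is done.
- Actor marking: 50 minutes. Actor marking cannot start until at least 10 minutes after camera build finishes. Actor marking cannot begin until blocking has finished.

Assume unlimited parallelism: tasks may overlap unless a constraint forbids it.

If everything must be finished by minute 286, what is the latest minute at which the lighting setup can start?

The first take must finish by minute 286; it takes 40 minutes, so it must start by 286 − 40 = minute 246.
Actor marking feeds into the first take (must start by minute 246); so actor marking must finish by minute 246 and therefore start by minute 196.
For camera build: actor marking (must start by minute 196, minus 10-minute gap → minute 186); the first take (must start by minute 246, minus 15-minute gap → minute 231). The most restrictive is minute 186; with a 30-minute duration, camera build must start by minute 156.
For blocking: actor marking (must start by minute 196); the first take (must start by minute 246). The most restrictive is minute 196; with a 36-minute duration, blocking must start by minute 160.
The lighting setup must finish in time for camera build (must start by minute 156, minus 30-minute gap → minute 126); blocking (must start by minute 160, minus 15-minute gap → minute 145). The tightest is minute 126, so the lighting setup must start by 126 − 10 = minute 116.

116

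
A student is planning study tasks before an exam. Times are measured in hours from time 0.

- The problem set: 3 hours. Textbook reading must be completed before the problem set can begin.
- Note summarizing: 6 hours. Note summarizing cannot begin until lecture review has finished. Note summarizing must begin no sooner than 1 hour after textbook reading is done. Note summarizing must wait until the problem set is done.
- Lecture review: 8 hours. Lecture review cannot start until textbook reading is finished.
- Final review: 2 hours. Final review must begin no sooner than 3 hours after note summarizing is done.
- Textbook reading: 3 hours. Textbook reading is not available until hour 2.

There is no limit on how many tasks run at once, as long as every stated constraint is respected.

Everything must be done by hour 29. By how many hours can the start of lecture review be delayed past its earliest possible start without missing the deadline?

Textbook reading waits on its own release at hour 2, so it starts at hour 2 and finishes at 2 + 3 = hour 5.
Lecture review cannot begin until textbook reading (finishes hour 5). It runs from hour 5 to 5 + 8 = hour 13.

Working backward from the deadline:
Final review has no dependents, so it just needs to finish by hour 29. Starting by 29 − 2 = hour 27 achieves that.
Note summarizing has to be done before final review (must start by hour 27, minus 3-hour gap → hour 24). That means finishing by hour 24, i.e. starting by 24 − 6 = hour 18.
Since note summarizing (must start by hour 18) depends on it, lecture review must finish by hour 18. Backing off its 8-hour duration gives a latest start of hour 10.
So lecture review can start as early as hour 5 and as late as hour 10, giving 10 − 5 = 5 hours of slack.

5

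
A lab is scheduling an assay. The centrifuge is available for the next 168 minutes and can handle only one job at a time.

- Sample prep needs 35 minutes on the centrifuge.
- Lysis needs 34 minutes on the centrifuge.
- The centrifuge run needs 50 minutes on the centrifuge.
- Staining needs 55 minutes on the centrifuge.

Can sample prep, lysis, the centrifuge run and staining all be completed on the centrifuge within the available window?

Running back to back, the jobs need 35 + 34 + 50 + 55 = 174 minutes on the centrifuge.
Since 174 > 168, they cannot all fit.

No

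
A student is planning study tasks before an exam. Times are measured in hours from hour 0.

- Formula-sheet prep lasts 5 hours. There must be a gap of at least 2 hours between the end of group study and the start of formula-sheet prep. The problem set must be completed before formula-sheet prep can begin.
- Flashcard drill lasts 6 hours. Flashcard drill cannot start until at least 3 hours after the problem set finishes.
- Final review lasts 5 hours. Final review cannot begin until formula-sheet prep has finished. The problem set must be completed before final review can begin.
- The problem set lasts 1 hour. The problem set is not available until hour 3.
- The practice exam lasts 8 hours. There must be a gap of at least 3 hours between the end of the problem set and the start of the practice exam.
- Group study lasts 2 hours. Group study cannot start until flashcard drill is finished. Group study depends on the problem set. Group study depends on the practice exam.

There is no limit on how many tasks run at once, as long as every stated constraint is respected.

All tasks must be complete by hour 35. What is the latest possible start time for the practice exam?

13

Final review has no dependents, so it just needs to finish by hour 35. Starting by 35 − 5 = hour 30 achieves that.
Since final review (must start by hour 30) depends on it, formula-sheet prep must finish by hour 30. Backing off its 5-hour duration gives a latest start of hour 25.
Group study has to be done before formula-sheet prep (must start by hour 25, minus 2-hour gap → hour 23). That means finishing by hour 23, i.e. starting by 23 − 2 = hour 21.
The practice exam has to be done before group study (must start by hour 21). That means finishing by hour 21, i.e. starting by 21 − 8 = hour 13.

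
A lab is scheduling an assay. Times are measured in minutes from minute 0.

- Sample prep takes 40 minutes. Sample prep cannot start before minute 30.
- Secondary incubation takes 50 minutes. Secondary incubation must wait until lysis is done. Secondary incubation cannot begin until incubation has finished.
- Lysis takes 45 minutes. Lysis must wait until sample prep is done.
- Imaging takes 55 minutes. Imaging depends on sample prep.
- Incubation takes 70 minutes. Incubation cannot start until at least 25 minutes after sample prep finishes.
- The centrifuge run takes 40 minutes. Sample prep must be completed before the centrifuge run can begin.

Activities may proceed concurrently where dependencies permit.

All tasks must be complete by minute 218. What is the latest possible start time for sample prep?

To finish by minute 218, secondary incubation (duration 50) must start no later than minute 168.
Lysis feeds into secondary incubation (must start by minute 168); so lysis must finish by minute 168 and therefore start by minute 123.
Incubation has to be done before secondary incubation (must start by minute 168). That means finishing by minute 168, i.e. starting by 168 − 70 = minute 98.
Nothing follows the centrifuge run; the deadline of minute 218 is its only limit. It must start by 218 − 40 = minute 178.
Imaging must finish by minute 218; it takes 55 minutes, so it must start by 218 − 55 = minute 163.
Sample prep must finish in time for lysis (must start by minute 123); incubation (must start by minute 98, minus 25-minute gap → minute 73); the centrifuge run (must start by minute 178); imaging (must start by minute 163). The tightest is minute 73, so sample prep must start by 73 − 40 = minute 33.

33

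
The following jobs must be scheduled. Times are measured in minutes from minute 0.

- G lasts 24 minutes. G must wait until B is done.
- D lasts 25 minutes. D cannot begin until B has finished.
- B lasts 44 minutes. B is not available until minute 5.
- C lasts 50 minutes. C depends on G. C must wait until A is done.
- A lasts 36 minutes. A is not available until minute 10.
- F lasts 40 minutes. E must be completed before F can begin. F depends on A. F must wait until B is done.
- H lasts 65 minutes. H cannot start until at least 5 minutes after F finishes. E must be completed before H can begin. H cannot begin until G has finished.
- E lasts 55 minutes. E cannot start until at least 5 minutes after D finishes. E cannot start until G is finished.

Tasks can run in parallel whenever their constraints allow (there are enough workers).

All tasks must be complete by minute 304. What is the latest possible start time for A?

158

To finish by minute 304, C (duration 50) must start no later than minute 254.
Nothing follows H; the deadline of minute 304 is its only limit. It must start by 304 − 65 = minute 239.
F must finish before H (must start by minute 239, minus 5-minute gap → minute 234). With a 40-minute duration, F must start by 234 − 40 = minute 194.
A feeds C (must start by minute 254); F (must start by minute 194). Taking the minimum, A must finish by minute 194 and start by 194 − 36 = minute 158.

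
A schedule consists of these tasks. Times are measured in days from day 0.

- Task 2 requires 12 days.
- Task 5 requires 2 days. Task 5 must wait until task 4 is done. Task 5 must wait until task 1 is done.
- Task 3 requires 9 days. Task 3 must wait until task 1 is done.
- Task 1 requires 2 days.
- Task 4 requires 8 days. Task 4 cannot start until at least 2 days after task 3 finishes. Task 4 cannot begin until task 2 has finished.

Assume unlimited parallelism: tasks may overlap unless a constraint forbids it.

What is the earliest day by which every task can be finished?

23

Task 2 can start immediately at day 0; it finishes at day 12.
Task 1 can start immediately at day 0; it finishes at day 2.
Task 3 waits on task 1 (finishes day 2), so it starts at day 2 and finishes at 2 + 9 = day 11.
Task 4 has to wait for task 3 (finishes day 11, plus 2-day gap → day 13); task 2 (finishes day 12). The latest of these is day 13, so task 4 runs day 13 to 13 + 8 = day 21.
For task 5: task 4 (finishes day 21); task 1 (finishes day 2). Taking the maximum gives a start of day 21, and it finishes at 21 + 2 = day 23.
All tasks are finished once the last one completes. Finish times: Task 1 at 2, Task 2 at 12, Task 3 at 11, Task 4 at 21, Task 5 at 23. The latest is day 23.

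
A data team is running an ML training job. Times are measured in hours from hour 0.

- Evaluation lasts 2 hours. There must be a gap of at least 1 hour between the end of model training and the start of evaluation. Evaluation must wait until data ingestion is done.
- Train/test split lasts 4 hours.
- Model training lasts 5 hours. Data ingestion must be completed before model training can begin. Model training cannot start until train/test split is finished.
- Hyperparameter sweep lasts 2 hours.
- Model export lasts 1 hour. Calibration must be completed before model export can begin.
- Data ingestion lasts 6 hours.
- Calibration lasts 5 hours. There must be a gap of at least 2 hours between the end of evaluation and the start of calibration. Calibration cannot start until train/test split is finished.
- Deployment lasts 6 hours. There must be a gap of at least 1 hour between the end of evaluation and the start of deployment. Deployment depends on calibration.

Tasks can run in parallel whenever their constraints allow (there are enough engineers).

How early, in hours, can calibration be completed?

Train/test split can start immediately at hour 0; it finishes at hour 4.
Data ingestion has no prerequisites, so it starts at hour 0 and finishes at hour 6.
Model training needs all of data ingestion (finishes hour 6); train/test split (finishes hour 4). That puts its earliest start at hour 6; it finishes at 6 + 5 = hour 11.
Evaluation has to wait for model training (finishes hour 11, plus 1-hour gap → hour 12); data ingestion (finishes hour 6). The latest of these is hour 12, so evaluation runs hour 12 to 12 + 2 = hour 14.
Calibration needs all of evaluation (finishes hour 14, plus 2-hour gap → hour 16); train/test split (finishes hour 4). That puts its earliest start at hour 16; it finishes at 16 + 5 = hour 21.

21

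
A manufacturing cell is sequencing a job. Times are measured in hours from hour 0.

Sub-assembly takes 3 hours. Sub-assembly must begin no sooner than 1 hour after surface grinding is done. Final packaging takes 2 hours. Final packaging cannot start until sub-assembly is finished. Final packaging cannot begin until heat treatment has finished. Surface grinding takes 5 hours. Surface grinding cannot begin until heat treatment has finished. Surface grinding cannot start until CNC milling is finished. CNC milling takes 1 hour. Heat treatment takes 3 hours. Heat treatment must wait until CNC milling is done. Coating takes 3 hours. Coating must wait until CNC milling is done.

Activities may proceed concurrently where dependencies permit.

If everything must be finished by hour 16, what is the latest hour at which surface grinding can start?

Nothing follows final packaging; the deadline of hour 16 is its only limit. It must start by 16 − 2 = hour 14.
Since final packaging (must start by hour 14) depends on it, sub-assembly must finish by hour 14. Backing off its 3-hour duration gives a latest start of hour 11.
Surface grinding feeds into sub-assembly (must start by hour 11, minus 1-hour gap → hour 10); so surface grinding must finish by hour 10 and therefore start by hour 5.

5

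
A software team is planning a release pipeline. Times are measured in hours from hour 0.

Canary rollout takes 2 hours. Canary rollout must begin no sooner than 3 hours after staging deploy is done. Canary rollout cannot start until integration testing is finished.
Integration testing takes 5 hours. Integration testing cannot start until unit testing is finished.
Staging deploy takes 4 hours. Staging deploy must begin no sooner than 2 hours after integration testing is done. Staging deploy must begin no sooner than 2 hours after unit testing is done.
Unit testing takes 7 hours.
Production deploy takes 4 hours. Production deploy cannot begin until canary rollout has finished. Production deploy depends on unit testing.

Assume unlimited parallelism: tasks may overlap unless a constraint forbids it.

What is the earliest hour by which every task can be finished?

Nothing blocks unit testing, so it runs from hour 0 to hour 7.
After unit testing (finishes hour 7), integration testing can start at hour 7 and finishes at hour 12.
For staging deploy: integration testing (finishes hour 12, plus 2-hour gap → hour 14); unit testing (finishes hour 7, plus 2-hour gap → hour 9). Taking the maximum gives a start of hour 14, and it finishes at 14 + 4 = hour 18.
Canary rollout has to wait for staging deploy (finishes hour 18, plus 3-hour gap → hour 21); integration testing (finishes hour 12). The latest of these is hour 21, so canary rollout runs hour 21 to 21 + 2 = hour 23.
Production deploy needs all of canary rollout (finishes hour 23); unit testing (finishes hour 7). That puts its earliest start at hour 23; it finishes at 23 + 4 = hour 27.
All tasks are finished once the last one completes. Finish times: Unit testing at 7, Integration testing at 12, Staging deploy at 18, Canary rollout at 23, Production deploy at 27. The latest is hour 27.

27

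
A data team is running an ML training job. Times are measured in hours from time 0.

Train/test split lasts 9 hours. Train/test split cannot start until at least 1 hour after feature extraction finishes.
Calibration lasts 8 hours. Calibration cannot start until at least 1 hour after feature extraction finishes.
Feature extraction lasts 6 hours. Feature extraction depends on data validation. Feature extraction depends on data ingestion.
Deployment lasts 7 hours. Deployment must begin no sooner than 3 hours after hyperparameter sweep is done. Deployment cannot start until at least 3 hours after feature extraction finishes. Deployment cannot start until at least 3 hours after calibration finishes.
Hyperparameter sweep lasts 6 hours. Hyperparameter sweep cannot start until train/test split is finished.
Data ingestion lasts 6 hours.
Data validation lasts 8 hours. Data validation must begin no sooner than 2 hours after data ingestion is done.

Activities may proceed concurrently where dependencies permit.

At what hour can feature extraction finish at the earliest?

Data ingestion can start immediately at hour 0; it finishes at hour 6.
Data validation waits on data ingestion (finishes hour 6, plus 2-hour gap → hour 8), so it starts at hour 8 and finishes at 8 + 8 = hour 16.
Feature extraction cannot start until data validation (finishes hour 16); data ingestion (finishes hour 6). The controlling bound is hour 16, so feature extraction finishes at 16 + 6 = hour 22.

22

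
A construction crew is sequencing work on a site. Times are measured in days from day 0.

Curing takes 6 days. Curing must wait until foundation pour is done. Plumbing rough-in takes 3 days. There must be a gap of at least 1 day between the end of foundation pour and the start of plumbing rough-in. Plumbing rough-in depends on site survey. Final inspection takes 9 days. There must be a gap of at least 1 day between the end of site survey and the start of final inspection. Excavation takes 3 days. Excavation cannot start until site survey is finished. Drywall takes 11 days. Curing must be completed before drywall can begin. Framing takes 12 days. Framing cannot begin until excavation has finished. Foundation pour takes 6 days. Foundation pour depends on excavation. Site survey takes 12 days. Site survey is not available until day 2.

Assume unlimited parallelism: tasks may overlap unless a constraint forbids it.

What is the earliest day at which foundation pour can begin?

Site survey cannot begin until its own release at day 2. It runs from day 2 to 2 + 12 = day 14.
After site survey (finishes day 14), excavation can start at day 14 and finishes at day 17.
Foundation pour waits on excavation (finishes day 17), so the earliest it can start is day 17.

17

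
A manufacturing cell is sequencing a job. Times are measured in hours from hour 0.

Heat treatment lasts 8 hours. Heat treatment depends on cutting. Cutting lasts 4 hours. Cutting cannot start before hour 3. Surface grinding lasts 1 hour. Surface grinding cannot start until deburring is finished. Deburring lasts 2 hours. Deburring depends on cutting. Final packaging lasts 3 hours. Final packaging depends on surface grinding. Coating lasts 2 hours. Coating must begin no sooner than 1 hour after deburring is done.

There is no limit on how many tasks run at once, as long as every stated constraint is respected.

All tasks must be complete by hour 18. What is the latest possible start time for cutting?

Nothing follows final packaging; the deadline of hour 18 is its only limit. It must start by 18 − 3 = hour 15.
Surface grinding must finish before final packaging (must start by hour 15). With a 1-hour duration, surface grinding must start by 15 − 1 = hour 14.
Coating has no dependents, so it just needs to finish by hour 18. Starting by 18 − 2 = hour 16 achieves that.
For deburring: surface grinding (must start by hour 14); coating (must start by hour 16, minus 1-hour gap → hour 15). The most restrictive is hour 14; with a 2-hour duration, deburring must start by hour 12.
Nothing follows heat treatment; the deadline of hour 18 is its only limit. It must start by 18 − 8 = hour 10.
For cutting: deburring (must start by hour 12); heat treatment (must start by hour 10). The most restrictive is hour 10; with a 4-hour duration, cutting must start by hour 6.

6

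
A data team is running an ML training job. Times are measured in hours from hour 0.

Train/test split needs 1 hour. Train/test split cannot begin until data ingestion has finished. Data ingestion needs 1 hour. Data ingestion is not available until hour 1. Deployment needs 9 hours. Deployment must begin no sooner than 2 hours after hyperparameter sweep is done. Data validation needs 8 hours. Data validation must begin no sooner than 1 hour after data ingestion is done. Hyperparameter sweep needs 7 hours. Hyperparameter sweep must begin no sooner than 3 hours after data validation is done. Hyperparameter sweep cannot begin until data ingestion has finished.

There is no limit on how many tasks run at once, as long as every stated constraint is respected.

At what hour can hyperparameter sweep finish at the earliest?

Data ingestion cannot begin until its own release at hour 1. It runs from hour 1 to 1 + 1 = hour 2.
After data ingestion (finishes hour 2, plus 1-hour gap → hour 3), data validation can start at hour 3 and finishes at hour 11.
Hyperparameter sweep cannot start until data validation (finishes hour 11, plus 3-hour gap → hour 14); data ingestion (finishes hour 2). The controlling bound is hour 14, so hyperparameter sweep finishes at 14 + 7 = hour 21.

21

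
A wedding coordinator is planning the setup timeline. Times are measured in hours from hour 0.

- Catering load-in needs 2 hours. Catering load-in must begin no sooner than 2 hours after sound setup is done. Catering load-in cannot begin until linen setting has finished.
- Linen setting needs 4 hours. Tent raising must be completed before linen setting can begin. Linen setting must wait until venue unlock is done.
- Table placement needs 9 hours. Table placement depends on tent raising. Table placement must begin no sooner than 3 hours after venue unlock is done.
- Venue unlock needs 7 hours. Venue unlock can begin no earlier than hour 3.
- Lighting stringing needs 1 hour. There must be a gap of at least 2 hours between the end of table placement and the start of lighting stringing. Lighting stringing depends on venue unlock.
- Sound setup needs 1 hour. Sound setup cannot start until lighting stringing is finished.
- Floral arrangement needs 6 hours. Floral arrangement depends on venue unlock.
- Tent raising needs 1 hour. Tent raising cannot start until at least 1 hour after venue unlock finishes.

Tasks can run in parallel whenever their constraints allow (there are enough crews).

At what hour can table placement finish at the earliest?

Venue unlock cannot begin until its own release at hour 3. It runs from hour 3 to 3 + 7 = hour 10.
After venue unlock (finishes hour 10, plus 1-hour gap → hour 11), tent raising can start at hour 11 and finishes at hour 12.
Table placement needs all of tent raising (finishes hour 12); venue unlock (finishes hour 10, plus 3-hour gap → hour 13). That puts its earliest start at hour 13; it finishes at 13 + 9 = hour 22.

22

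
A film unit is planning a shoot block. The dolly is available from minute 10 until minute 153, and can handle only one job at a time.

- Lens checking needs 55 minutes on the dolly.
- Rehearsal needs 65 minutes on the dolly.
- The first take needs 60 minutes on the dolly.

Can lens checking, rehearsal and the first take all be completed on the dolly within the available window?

The dolly window is 153 − 10 = 143 minutes.
Running back to back, the jobs need 55 + 65 + 60 = 180 minutes on the dolly.
Since 180 > 143, they cannot all fit.

No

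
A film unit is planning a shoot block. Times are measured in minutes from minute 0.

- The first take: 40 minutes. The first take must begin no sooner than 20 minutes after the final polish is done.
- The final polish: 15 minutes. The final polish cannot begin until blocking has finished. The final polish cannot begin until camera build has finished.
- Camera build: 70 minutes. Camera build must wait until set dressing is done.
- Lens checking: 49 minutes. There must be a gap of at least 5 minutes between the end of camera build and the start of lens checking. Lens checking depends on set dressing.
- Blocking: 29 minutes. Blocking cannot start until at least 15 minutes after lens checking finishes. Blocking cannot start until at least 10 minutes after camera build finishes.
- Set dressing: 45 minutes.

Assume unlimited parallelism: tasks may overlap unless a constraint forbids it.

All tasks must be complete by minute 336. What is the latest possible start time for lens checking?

To finish by minute 336, the first take (duration 40) must start no later than minute 296.
Since the first take (must start by minute 296, minus 20-minute gap → minute 276) depends on it, the final polish must finish by minute 276. Backing off its 15-minute duration gives a latest start of minute 261.
Blocking must finish before the final polish (must start by minute 261). With a 29-minute duration, blocking must start by 261 − 29 = minute 232.
Lens checking has to be done before blocking (must start by minute 232, minus 15-minute gap → minute 217). That means finishing by minute 217, i.e. starting by 217 − 49 = minute 168.

168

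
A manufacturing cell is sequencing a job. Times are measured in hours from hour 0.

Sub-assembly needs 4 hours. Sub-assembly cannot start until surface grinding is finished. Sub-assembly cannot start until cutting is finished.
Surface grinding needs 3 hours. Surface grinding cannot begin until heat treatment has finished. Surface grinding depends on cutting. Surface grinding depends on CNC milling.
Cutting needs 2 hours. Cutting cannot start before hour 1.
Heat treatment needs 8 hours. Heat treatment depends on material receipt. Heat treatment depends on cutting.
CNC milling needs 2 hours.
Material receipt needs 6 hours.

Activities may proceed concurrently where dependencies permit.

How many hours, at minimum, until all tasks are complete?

Nothing blocks CNC milling, so it runs from hour 0 to hour 2.
Cutting waits on its own release at hour 1, so it starts at hour 1 and finishes at 1 + 2 = hour 3.
Nothing blocks material receipt, so it runs from hour 0 to hour 6.
Heat treatment cannot start until material receipt (finishes hour 6); cutting (finishes hour 3). The controlling bound is hour 6, so heat treatment finishes at 6 + 8 = hour 14.
Surface grinding cannot start until heat treatment (finishes hour 14); cutting (finishes hour 3); CNC milling (finishes hour 2). The controlling bound is hour 14, so surface grinding finishes at 14 + 3 = hour 17.
Sub-assembly cannot start until surface grinding (finishes hour 17); cutting (finishes hour 3). The controlling bound is hour 17, so sub-assembly finishes at 17 + 4 = hour 21.
All tasks are finished once the last one completes. Finish times: Material receipt at 6, Cutting at 3, CNC milling at 2, Heat treatment at 14, Surface grinding at 17, Sub-assembly at 21. The latest is hour 21.

21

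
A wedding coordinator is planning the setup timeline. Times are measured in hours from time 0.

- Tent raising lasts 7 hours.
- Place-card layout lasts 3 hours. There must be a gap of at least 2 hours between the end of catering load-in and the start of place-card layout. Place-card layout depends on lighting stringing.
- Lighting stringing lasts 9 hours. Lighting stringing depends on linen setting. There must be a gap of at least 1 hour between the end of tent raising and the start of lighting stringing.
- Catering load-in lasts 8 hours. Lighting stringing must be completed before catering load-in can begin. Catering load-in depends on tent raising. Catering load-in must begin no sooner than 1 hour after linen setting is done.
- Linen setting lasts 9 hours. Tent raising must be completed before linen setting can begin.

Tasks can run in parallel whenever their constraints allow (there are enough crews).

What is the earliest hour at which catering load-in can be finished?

33

Nothing blocks tent raising, so it runs from hour 0 to hour 7.
Linen setting waits on tent raising (finishes hour 7), so it starts at hour 7 and finishes at 7 + 9 = hour 16.
Lighting stringing has to wait for linen setting (finishes hour 16); tent raising (finishes hour 7, plus 1-hour gap → hour 8). The latest of these is hour 16, so lighting stringing runs hour 16 to 16 + 9 = hour 25.
For catering load-in: lighting stringing (finishes hour 25); tent raising (finishes hour 7); linen setting (finishes hour 16, plus 1-hour gap → hour 17). Taking the maximum gives a start of hour 25, and it finishes at 25 + 8 = hour 33.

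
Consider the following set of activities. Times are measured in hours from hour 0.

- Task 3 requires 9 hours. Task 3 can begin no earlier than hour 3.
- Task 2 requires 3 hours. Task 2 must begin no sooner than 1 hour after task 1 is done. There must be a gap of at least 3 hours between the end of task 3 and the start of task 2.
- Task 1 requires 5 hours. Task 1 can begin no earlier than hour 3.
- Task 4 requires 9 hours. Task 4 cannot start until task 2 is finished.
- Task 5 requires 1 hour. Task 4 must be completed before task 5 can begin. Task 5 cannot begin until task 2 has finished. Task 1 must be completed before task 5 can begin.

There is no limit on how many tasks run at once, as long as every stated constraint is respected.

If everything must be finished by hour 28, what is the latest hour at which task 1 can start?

Task 5 has no dependents, so it just needs to finish by hour 28. Starting by 28 − 1 = hour 27 achieves that.
Since task 5 (must start by hour 27) depends on it, task 4 must finish by hour 27. Backing off its 9-hour duration gives a latest start of hour 18.
Task 2 has several dependents: task 4 (must start by hour 18); task 5 (must start by hour 27). The earliest of those limits is hour 18, so task 2 must start by 18 − 3 = hour 15.
For task 1: task 2 (must start by hour 15, minus 1-hour gap → hour 14); task 5 (must start by hour 27). The most restrictive is hour 14; with a 5-hour duration, task 1 must start by hour 9.

9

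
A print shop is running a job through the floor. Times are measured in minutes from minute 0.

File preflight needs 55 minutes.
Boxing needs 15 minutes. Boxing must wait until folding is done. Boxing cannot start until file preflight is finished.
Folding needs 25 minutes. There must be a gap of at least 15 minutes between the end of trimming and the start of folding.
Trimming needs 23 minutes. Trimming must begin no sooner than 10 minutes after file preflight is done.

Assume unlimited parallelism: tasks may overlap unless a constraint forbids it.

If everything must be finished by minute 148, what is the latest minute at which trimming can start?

Boxing has no dependents, so it just needs to finish by minute 148. Starting by 148 − 15 = minute 133 achieves that.
Folding has to be done before boxing (must start by minute 133). That means finishing by minute 133, i.e. starting by 133 − 25 = minute 108.
Trimming has to be done before folding (must start by minute 108, minus 15-minute gap → minute 93). That means finishing by minute 93, i.e. starting by 93 − 23 = minute 70.

70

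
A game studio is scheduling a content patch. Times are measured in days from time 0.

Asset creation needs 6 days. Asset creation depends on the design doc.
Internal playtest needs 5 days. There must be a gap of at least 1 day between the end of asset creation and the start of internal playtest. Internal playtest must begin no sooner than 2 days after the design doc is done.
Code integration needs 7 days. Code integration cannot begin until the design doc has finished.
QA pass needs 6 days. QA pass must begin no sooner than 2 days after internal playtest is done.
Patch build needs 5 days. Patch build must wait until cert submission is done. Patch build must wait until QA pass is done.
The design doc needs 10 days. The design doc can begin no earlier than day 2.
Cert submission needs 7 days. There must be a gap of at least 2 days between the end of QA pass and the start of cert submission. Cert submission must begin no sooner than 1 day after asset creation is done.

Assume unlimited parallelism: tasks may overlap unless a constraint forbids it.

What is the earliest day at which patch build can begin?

After its own release at day 2, the design doc can start at day 2 and finishes at day 12.
Asset creation cannot begin until the design doc (finishes day 12). It runs from day 12 to 12 + 6 = day 18.
Internal playtest cannot start until asset creation (finishes day 18, plus 1-day gap → day 19); the design doc (finishes day 12, plus 2-day gap → day 14). The controlling bound is day 19, so internal playtest finishes at 19 + 5 = day 24.
QA pass cannot begin until internal playtest (finishes day 24, plus 2-day gap → day 26). It runs from day 26 to 26 + 6 = day 32.
Cert submission cannot start until QA pass (finishes day 32, plus 2-day gap → day 34); asset creation (finishes day 18, plus 1-day gap → day 19). The controlling bound is day 34, so cert submission finishes at 34 + 7 = day 41.
Patch build waits on cert submission (finishes day 41); QA pass (finishes day 32). The latest of these is day 41, which is the earliest patch build can start.

41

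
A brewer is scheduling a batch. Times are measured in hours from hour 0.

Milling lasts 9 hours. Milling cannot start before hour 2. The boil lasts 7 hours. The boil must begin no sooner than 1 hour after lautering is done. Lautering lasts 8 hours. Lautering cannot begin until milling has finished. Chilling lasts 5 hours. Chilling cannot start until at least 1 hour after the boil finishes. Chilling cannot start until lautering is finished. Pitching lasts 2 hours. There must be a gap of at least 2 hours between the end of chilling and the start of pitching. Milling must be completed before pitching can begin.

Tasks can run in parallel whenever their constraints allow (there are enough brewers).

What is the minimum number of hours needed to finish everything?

Milling cannot begin until its own release at hour 2. It runs from hour 2 to 2 + 9 = hour 11.
After milling (finishes hour 11), lautering can start at hour 11 and finishes at hour 19.
The boil waits on lautering (finishes hour 19, plus 1-hour gap → hour 20), so it starts at hour 20 and finishes at 20 + 7 = hour 27.
Chilling needs all of the boil (finishes hour 27, plus 1-hour gap → hour 28); lautering (finishes hour 19). That puts its earliest start at hour 28; it finishes at 28 + 5 = hour 33.
For pitching: chilling (finishes hour 33, plus 2-hour gap → hour 35); milling (finishes hour 11). Taking the maximum gives a start of hour 35, and it finishes at 35 + 2 = hour 37.
All tasks are finished once the last one completes. Finish times: Milling at 11, Lautering at 19, The boil at 27, Chilling at 33, Pitching at 37. The latest is hour 37.

37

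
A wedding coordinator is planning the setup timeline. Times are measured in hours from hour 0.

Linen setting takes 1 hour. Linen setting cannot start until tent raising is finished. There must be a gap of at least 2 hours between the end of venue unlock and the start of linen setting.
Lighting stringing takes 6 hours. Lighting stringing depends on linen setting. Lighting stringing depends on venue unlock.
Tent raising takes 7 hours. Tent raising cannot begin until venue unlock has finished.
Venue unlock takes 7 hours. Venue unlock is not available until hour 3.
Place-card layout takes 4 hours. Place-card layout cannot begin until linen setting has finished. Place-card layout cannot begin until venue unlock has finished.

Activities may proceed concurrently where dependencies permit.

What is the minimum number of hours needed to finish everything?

After its own release at hour 3, venue unlock can start at hour 3 and finishes at hour 10.
Tent raising waits on venue unlock (finishes hour 10), so it starts at hour 10 and finishes at 10 + 7 = hour 17.
Linen setting has to wait for tent raising (finishes hour 17); venue unlock (finishes hour 10, plus 2-hour gap → hour 12). The latest of these is hour 17, so linen setting runs hour 17 to 17 + 1 = hour 18.
For place-card layout: linen setting (finishes hour 18); venue unlock (finishes hour 10). Taking the maximum gives a start of hour 18, and it finishes at 18 + 4 = hour 22.
Lighting stringing has to wait for linen setting (finishes hour 18); venue unlock (finishes hour 10). The latest of these is hour 18, so lighting stringing runs hour 18 to 18 + 6 = hour 24.
All tasks are finished once the last one completes. Finish times: Venue unlock at 10, Tent raising at 17, Linen setting at 18, Lighting stringing at 24, Place-card layout at 22. The latest is hour 24.

24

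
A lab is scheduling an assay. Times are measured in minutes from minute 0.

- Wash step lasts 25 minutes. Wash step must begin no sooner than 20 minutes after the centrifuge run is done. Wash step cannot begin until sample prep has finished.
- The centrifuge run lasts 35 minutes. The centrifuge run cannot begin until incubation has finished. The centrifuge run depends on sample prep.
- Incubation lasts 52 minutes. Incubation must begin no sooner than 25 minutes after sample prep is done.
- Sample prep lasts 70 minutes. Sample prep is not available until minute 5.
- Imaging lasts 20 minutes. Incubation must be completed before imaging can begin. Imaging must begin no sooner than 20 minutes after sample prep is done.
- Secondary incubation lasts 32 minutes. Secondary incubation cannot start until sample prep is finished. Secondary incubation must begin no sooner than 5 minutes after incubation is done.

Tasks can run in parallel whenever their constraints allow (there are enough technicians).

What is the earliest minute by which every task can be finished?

After its own release at minute 5, sample prep can start at minute 5 and finishes at minute 75.
Incubation waits on sample prep (finishes minute 75, plus 25-minute gap → minute 100), so it starts at minute 100 and finishes at 100 + 52 = minute 152.
For imaging: incubation (finishes minute 152); sample prep (finishes minute 75, plus 20-minute gap → minute 95). Taking the maximum gives a start of minute 152, and it finishes at 152 + 20 = minute 172.
Secondary incubation needs all of sample prep (finishes minute 75); incubation (finishes minute 152, plus 5-minute gap → minute 157). That puts its earliest start at minute 157; it finishes at 157 + 32 = minute 189.
The centrifuge run has to wait for incubation (finishes minute 152); sample prep (finishes minute 75). The latest of these is minute 152, so the centrifuge run runs minute 152 to 152 + 35 = minute 187.
Wash step needs all of the centrifuge run (finishes minute 187, plus 20-minute gap → minute 207); sample prep (finishes minute 75). That puts its earliest start at minute 207; it finishes at 207 + 25 = minute 232.
All tasks are finished once the last one completes. Finish times: Sample prep at 75, Incubation at 152, The centrifuge run at 187, Wash step at 232, Secondary incubation at 189, Imaging at 172. The latest is minute 232.

232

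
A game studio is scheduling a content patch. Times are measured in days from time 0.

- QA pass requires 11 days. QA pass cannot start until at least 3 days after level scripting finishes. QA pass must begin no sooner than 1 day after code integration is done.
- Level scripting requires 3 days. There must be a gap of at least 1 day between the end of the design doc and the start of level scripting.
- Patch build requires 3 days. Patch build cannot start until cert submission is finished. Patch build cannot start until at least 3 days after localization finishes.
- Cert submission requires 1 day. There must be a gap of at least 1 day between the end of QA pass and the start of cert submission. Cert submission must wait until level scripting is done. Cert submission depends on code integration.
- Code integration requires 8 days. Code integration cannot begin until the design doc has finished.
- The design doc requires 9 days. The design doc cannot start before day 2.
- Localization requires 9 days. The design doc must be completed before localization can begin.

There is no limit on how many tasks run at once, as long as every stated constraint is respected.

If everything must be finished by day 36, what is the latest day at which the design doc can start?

2

Nothing follows patch build; the deadline of day 36 is its only limit. It must start by 36 − 3 = day 33.
Since patch build (must start by day 33) depends on it, cert submission must finish by day 33. Backing off its 1-day duration gives a latest start of day 32.
QA pass feeds into cert submission (must start by day 32, minus 1-day gap → day 31); so QA pass must finish by day 31 and therefore start by day 20.
Level scripting has several dependents: QA pass (must start by day 20, minus 3-day gap → day 17); cert submission (must start by day 32). The earliest of those limits is day 17, so level scripting must start by 17 − 3 = day 14.
Code integration feeds QA pass (must start by day 20, minus 1-day gap → day 19); cert submission (must start by day 32). Taking the minimum, code integration must finish by day 19 and start by 19 − 8 = day 11.
Since patch build (must start by day 33, minus 3-day gap → day 30) depends on it, localization must finish by day 30. Backing off its 9-day duration gives a latest start of day 21.
For the design doc: level scripting (must start by day 14, minus 1-day gap → day 13); code integration (must start by day 11); localization (must start by day 21). The most restrictive is day 11; with a 9-day duration, the design doc must start by day 2.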